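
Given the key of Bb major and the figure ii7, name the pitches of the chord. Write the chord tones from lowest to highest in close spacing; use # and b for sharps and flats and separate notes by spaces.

The numeral's case and figure indicate a minor seventh chord. In Bb major its root, the supertonic, is C.
Stacking thirds from C gives C-Eb-G-Bb.

C Eb G Bb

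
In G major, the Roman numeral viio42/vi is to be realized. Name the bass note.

C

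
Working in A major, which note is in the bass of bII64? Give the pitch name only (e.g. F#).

F

bII in A major has root Bb; the chord is Bb-D-F.
The figure 64 means second inversion — the fifth is in the bass.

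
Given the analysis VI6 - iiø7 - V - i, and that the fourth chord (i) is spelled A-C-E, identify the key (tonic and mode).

A minor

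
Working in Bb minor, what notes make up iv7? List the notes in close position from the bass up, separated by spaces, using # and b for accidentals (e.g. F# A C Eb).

The numeral's case and figure indicate a minor seventh chord. In Bb minor its root, the fourth degree, is Eb.
Stacking thirds from Eb gives Eb-Gb-Bb-Db.

Eb Gb Bb Db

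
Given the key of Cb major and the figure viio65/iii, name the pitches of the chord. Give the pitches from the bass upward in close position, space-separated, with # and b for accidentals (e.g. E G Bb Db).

The slash marks an applied leading-tone chord: viio of iii. In Cb major, iii is Eb, so the leading tone to it is D, a half step below.
Building a fully diminished seventh chord on D gives D-F-Ab-Cb.
With the 65 figure the chord is in first inversion; from the bass F upward in close position it reads F-Ab-Cb-D.

F Ab Cb D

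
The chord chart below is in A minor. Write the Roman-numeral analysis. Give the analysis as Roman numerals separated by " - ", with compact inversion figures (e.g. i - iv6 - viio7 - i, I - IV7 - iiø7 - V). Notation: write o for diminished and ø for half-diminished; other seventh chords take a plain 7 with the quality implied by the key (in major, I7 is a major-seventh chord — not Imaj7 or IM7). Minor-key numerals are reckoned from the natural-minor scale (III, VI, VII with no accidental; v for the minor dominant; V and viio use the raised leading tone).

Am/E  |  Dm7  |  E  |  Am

i64 - iv7 - V - i

Am/E: root A is the tonic; minor triad there is i64.
Dm7: minor seventh chord on D = scale degree 4 → iv7.
E: root E is the dominant; major triad there is V.
Am: root A is the tonic; minor triad there is i.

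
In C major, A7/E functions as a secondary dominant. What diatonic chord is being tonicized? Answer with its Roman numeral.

ii

The chord is a dominant seventh chord on A.
A dominant resolves down a perfect fifth: A → D. In C major, D is scale degree 2, i.e. ii.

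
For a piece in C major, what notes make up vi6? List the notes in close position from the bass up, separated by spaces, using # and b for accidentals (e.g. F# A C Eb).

In C major, scale degree 6 is A, and the diatonic chord built there is a minor triad.
That chord is spelled A-C-E.
The figured bass 6 indicates first inversion, placing the third (C) in the bass: C-E-A.

C E A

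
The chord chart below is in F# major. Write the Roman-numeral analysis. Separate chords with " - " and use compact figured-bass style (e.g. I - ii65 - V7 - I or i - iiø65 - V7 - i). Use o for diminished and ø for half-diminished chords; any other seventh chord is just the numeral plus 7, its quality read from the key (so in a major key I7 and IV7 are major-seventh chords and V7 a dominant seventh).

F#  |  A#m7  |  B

I - iii7 - IV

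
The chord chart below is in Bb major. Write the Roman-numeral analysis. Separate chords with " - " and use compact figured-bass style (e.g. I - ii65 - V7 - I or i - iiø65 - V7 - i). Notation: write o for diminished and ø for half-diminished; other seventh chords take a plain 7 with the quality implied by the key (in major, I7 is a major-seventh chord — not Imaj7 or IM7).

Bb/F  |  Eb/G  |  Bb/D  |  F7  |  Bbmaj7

Bb/F: root Bb is the tonic; major triad there is I64.
Eb/G: major triad on Eb = scale degree 4 → IV6.
Bb/D: root Bb is the tonic; major triad there is I6.
F7 has root F, degree 5 in Bb major, so V7.
Bbmaj7: major seventh chord on Bb = scale degree 1 → I7.

I64 - IV6 - I6 - V7 - I7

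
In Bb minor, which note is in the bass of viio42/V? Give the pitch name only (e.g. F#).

Db

The applied chord viio42/V is rooted on E: E-G-Bb-Db.
The figure 42 means third inversion — the seventh is in the bass.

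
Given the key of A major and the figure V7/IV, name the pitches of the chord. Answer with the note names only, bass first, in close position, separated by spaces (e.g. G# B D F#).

A C# E G

V7/IV is a secondary dominant — the dominant seventh of IV. IV in A major is D, so the applied chord's root is A, a perfect fifth above.
Building a dominant seventh chord on A gives A-C#-E-G.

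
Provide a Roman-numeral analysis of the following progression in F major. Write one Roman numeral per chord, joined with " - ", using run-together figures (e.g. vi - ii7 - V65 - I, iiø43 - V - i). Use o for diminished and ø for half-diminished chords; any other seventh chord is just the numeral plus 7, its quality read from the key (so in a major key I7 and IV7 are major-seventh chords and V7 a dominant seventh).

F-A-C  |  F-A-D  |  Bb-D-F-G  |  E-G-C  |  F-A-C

F-A-C: root F is the tonic; major triad there is I.
F-A-D: root D is the submediant; minor triad there is vi6.
Bb-D-F-G has root G, degree 2 in F major, so ii65.
E-G-C: major triad on C = scale degree 5 → V6.
F-A-C: major triad on F = scale degree 1 → I.

I - vi6 - ii65 - V6 - I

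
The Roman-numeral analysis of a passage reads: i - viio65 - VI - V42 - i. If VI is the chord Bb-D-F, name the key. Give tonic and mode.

VI is given as Bb-D-F — a major triad with root Bb.
Counting down 5 scale steps from Bb places the tonic on D; a major triad on degree 6 is diatonic only in minor.

D minor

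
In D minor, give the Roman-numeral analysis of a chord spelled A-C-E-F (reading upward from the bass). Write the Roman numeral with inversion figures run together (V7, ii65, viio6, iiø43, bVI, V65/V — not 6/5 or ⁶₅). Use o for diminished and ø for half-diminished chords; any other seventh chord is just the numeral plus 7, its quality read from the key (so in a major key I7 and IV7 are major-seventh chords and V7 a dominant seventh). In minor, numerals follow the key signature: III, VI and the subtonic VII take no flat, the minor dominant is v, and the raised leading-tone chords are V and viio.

III65

Stacked in thirds the chord is F-A-C-E: a major seventh chord on F.
In D minor, F is the mediant; the diatonic major seventh chord there is III7.
With A in the bass the chord is in first inversion, so the figured bass is 65.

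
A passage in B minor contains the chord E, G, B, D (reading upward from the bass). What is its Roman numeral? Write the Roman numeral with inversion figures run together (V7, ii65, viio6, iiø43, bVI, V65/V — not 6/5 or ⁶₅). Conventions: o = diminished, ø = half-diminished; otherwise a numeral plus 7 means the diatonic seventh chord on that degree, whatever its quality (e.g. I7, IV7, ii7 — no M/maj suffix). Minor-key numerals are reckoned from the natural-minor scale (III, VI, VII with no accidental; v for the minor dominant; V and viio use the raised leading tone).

The pitches E-G-B-D form a minor seventh chord rooted on E.
In B minor, E is the subdominant; the diatonic minor seventh chord there is iv7.

iv7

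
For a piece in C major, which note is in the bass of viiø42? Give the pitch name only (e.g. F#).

A

viiø in C major has root B; the chord is B-D-F-A.
The figure 42 means third inversion — the seventh is in the bass.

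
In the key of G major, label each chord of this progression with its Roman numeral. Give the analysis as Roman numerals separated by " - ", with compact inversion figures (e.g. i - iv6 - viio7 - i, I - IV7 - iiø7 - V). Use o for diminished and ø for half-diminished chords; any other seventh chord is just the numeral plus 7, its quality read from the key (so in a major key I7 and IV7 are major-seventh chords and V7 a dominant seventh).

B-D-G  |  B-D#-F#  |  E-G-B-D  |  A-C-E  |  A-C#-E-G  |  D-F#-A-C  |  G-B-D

I6 - V/vi - vi7 - ii - V7/V - V7 - I

B-D-G: major triad on G = scale degree 1 → I6.
B-D#-F#: chromatic; B is V of vi, so V/vi.
E-G-B-D: minor seventh chord on E = scale degree 6 → vi7.
A-C-E: minor triad on A = scale degree 2 → ii.
A-C#-E-G: chromatic; A is V of V, so V7/V.
D-F#-A-C: dominant seventh chord on D = scale degree 5 → V7.
G-B-D: major triad on G = scale degree 1 → I.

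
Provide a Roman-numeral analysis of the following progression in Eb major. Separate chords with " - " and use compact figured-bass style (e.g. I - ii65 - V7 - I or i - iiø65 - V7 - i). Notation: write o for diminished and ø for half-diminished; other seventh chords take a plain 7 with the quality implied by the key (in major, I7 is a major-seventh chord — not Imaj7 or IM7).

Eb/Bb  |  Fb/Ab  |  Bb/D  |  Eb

I64 - bII6 - V6 - I

Eb/Bb: root Eb is the tonic; major triad there is I64.
Fb/Ab: major triad on Fb — chromatic; Fb is the lowered second degree, so this is the Neapolitan sixth, bII6 (third, Ab, in the bass — hence the 6).
Bb/D has root Bb, degree 5 in Eb major, so V6.
Eb: major triad on Eb = scale degree 1 → I.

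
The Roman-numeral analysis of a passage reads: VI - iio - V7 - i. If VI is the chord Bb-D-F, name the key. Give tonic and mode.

D minor

VI is given as Bb-D-F — a major triad with root Bb.
If Bb is scale degree 6 and the mode makes that degree carry a major triad, the tonic is D and the mode is minor.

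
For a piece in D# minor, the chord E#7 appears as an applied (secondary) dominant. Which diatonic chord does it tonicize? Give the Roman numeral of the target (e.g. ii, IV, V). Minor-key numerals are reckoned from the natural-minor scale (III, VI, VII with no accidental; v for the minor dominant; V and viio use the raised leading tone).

The chord is a dominant seventh chord on E#.
A dominant resolves down a perfect fifth: E# → A#. In D# minor, A# is scale degree 5, i.e. V.

V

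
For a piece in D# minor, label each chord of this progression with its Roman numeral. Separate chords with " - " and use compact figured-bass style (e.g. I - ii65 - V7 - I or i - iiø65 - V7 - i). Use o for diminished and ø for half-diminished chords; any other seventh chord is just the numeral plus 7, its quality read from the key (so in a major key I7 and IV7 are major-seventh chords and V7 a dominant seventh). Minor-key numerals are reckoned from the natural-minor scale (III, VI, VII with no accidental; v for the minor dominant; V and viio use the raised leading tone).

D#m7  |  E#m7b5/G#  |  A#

D#m7: root D# is the tonic; minor seventh chord there is i7.
E#m7b5/G# has root E#, degree 2 in D# minor, so iiø65.
A#: major triad on A# = scale degree 5 → V.

i7 - iiø65 - V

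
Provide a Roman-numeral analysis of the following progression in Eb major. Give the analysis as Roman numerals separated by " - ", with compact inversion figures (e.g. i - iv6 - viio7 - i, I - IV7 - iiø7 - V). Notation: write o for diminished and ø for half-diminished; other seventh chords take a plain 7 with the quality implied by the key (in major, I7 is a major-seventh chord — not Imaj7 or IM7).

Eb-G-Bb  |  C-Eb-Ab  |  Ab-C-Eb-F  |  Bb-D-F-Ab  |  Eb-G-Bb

I - IV6 - ii65 - V7 - I

Eb-G-Bb: root Eb is the tonic; major triad there is I.
C-Eb-Ab: root Ab is the subdominant; major triad there is IV6.
Ab-C-Eb-F: minor seventh chord on F = scale degree 2 → ii65.
Bb-D-F-Ab has root Bb, degree 5 in Eb major, so V7.
Eb-G-Bb has root Eb, degree 1 in Eb major, so I.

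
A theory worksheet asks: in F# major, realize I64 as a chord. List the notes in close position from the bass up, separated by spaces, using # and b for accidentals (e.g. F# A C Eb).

C# F# A#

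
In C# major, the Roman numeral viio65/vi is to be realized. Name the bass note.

The applied chord viio65/vi is rooted on G##: G##-B#-D#-F#.
The figure 65 means first inversion — the third is in the bass.

B#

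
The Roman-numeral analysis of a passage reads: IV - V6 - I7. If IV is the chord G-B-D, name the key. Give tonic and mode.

The chord G is a major triad rooted on G; its label is IV.
Counting down 3 scale steps from G places the tonic on D; a major triad on degree 4 is diatonic only in major.

D major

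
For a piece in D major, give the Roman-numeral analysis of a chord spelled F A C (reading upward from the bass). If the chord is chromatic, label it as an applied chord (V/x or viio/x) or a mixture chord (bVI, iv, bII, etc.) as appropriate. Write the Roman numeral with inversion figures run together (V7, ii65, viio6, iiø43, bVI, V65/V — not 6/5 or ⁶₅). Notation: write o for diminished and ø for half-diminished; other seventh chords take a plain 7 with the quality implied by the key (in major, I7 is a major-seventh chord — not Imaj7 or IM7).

bIII

Stacked in thirds the chord is F-A-C: a major triad on F.
F is the lowered third degree of D major (diatonic 3 would be F#). This is a major triad on the lowered third degree, borrowed from the parallel minor.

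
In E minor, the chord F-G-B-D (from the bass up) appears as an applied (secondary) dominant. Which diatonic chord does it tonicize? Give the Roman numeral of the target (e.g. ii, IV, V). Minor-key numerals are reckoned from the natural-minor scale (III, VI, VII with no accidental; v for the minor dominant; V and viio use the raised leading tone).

VI

The chord is a dominant seventh chord on G.
A dominant resolves down a perfect fifth: G → C. In E minor, C is scale degree 6, i.e. VI.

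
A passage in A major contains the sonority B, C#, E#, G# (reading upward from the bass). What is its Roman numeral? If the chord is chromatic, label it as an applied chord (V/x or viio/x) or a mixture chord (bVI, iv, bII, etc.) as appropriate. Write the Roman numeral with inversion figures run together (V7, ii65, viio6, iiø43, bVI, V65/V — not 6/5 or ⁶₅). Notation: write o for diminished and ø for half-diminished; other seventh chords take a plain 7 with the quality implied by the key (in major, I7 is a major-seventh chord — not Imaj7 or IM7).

V42/vi

Stacked in thirds the chord is C#-E#-G#-B: a dominant seventh chord on C#.
C# is not a diatonic chord root with this quality in A major, but it lies a perfect fifth above F# (vi), so the chord functions as an applied dominant of vi.
With B in the bass the chord is in third inversion, so the figured bass is 42.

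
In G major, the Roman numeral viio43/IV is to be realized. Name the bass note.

The applied chord viio43/IV is rooted on B: B-D-F-Ab.
The figure 43 means second inversion — the fifth is in the bass.

F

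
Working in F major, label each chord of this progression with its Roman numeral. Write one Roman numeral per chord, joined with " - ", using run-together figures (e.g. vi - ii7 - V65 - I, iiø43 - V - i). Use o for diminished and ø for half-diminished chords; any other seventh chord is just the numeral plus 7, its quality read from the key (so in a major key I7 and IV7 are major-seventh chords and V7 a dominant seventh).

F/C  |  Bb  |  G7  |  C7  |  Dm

I64 - IV - V7/V - V7 - vi

F/C: major triad on F = scale degree 1 → I64.
Bb: root Bb is the subdominant; major triad there is IV.
G7 is the secondary dominant of V (dominant seventh chord on G): V7/V.
C7: root C is the dominant; dominant seventh chord there is V7.
Dm: minor triad on D = scale degree 6 → vi.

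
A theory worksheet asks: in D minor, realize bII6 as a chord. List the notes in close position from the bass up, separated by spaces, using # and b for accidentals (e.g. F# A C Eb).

G Bb Eb

bII6 is the Neapolitan sixth — a major triad on the lowered second degree, here in its customary first inversion. In D minor that root is Eb.
So the chord is Eb-G-Bb.
With the 6 figure the chord is in first inversion; from the bass G upward in close position it reads G-Bb-Eb.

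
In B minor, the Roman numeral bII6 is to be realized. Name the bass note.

bII in B minor has root C; the chord is C-E-G.
The figure 6 means first inversion — the third is in the bass.

E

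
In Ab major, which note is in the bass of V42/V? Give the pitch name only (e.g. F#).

The applied chord V42/V is rooted on Bb: Bb-D-F-Ab.
The figure 42 means third inversion — the seventh is in the bass.

Ab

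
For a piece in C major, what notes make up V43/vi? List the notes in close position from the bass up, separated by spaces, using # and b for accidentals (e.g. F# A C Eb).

B D E G#

The slash means an applied dominant: we want the dominant of vi. In C major, vi is A minor, and its dominant is built on E.
Building a dominant seventh chord on E gives E-G#-B-D.
The figured bass 43 indicates second inversion, placing the fifth (B) in the bass: B-D-E-G#.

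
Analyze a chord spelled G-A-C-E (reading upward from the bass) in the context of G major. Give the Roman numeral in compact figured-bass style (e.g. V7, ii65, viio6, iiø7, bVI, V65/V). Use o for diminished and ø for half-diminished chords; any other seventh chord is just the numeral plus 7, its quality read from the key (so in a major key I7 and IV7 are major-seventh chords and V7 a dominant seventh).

ii42

Stacked in thirds the chord is A-C-E-G: a minor seventh chord on A.
A is scale degree 2 in G major, and a minor seventh chord on that degree is written ii7.
With G in the bass the chord is in third inversion, so the figured bass is 42.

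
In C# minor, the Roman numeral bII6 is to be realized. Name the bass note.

F#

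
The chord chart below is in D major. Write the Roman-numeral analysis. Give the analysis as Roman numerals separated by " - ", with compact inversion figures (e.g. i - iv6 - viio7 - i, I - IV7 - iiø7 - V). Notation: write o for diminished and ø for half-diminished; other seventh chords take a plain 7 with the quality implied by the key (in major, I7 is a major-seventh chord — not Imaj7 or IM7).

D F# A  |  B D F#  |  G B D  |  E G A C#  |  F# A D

I - vi - IV - V43 - I6

D-F#-A has root D, degree 1 in D major, so I.
B-D-F#: root B is the submediant; minor triad there is vi.
G-B-D: root G is the subdominant; major triad there is IV.
E-G-A-C# has root A, degree 5 in D major, so V43.
F#-A-D: major triad on D = scale degree 1 → I6.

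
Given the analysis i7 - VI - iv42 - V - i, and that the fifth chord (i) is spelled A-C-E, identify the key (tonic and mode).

A minor

The anchor chord is a minor triad on A, labeled i.
If A is scale degree 1 and the mode makes that degree carry a minor triad, the tonic is A and the mode is minor.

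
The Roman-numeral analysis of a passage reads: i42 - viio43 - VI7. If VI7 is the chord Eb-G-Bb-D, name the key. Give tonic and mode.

G minor

VI7 is given as Eb-G-Bb-D — a major seventh chord with root Eb.
If Eb is scale degree 6 and the mode makes that degree carry a major seventh chord, the tonic is G and the mode is minor.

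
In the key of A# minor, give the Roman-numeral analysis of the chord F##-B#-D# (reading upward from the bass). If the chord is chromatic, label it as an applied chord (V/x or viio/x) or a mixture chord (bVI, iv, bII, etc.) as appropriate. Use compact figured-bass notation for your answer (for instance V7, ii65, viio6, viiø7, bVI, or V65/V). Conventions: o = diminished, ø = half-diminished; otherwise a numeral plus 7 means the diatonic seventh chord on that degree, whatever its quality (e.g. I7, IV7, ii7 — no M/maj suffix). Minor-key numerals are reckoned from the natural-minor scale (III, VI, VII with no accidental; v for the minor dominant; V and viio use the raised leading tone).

ii64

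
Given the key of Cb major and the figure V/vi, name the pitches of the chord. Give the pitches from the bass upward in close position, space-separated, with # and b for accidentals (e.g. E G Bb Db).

Eb G Bb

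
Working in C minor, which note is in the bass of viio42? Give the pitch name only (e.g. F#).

Ab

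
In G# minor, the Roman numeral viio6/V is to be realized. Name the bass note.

E#

The applied chord viio6/V is rooted on C##: C##-E#-G#.
The figure 6 means first inversion — the third is in the bass.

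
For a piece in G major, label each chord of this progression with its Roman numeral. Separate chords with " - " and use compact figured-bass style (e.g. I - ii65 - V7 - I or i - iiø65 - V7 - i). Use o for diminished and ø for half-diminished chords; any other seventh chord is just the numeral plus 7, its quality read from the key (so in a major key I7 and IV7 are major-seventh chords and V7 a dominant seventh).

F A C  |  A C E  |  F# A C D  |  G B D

F-A-C: major triad on F — chromatic; bVII (borrowed from the parallel minor).
A-C-E: minor triad on A = scale degree 2 → ii.
F#-A-C-D: root D is the dominant; dominant seventh chord there is V65.
G-B-D has root G, degree 1 in G major, so I.

bVII - ii - V65 - I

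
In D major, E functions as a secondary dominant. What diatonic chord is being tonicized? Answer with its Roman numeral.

The chord is a major triad on E.
A dominant resolves down a perfect fifth: E → A. In D major, A is scale degree 5, i.e. V.

V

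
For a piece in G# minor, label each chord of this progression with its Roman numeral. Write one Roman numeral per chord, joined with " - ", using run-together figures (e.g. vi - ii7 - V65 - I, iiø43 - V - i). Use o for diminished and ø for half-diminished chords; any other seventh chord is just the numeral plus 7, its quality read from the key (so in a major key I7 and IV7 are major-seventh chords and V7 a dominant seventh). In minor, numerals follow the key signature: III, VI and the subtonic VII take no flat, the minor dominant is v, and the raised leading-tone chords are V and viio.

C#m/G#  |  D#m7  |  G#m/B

iv64 - v7 - i6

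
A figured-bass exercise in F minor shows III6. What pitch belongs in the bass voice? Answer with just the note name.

C

III in F minor has root Ab; the chord is Ab-C-Eb.
The figure 6 means first inversion — the third is in the bass.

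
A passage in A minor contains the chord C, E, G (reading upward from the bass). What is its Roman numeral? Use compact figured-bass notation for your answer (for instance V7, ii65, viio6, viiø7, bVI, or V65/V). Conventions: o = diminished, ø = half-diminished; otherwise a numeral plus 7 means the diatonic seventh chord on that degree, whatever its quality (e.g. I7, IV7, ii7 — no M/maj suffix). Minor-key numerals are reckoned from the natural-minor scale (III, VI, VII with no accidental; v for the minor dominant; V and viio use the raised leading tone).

Stacked in thirds the chord is C-E-G: a major triad on C.
C is scale degree 3 in A minor, and a major triad on that degree is written III.

III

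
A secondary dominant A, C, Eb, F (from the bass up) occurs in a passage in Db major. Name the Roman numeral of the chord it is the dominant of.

The chord is a dominant seventh chord on F.
A dominant resolves down a perfect fifth: F → Bb. In Db major, Bb is scale degree 6, i.e. vi.

vi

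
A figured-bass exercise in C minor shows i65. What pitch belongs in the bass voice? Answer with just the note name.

Eb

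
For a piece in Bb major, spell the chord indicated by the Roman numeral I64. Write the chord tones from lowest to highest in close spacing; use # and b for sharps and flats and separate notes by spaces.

F Bb D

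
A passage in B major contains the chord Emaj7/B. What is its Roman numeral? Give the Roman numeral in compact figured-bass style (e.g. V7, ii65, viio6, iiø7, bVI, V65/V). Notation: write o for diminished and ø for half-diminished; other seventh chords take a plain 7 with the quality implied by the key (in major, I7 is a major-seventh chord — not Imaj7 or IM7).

IV43

The pitches E-G#-B-D# form a major seventh chord rooted on E.
In B major, E is the subdominant; the diatonic major seventh chord there is IV7.
With B in the bass the chord is in second inversion, so the figured bass is 43.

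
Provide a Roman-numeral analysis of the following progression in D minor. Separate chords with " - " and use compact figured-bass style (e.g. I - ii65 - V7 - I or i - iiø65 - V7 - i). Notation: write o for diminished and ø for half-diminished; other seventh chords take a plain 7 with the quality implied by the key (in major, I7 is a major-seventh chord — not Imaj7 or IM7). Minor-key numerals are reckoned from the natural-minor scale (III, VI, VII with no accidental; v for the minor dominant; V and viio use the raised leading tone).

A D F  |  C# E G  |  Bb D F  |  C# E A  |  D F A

A-D-F: root D is the tonic; minor triad there is i64.
C#-E-G: diminished triad on C# = scale degree 7 → viio.
Bb-D-F: root Bb is the submediant; major triad there is VI.
C#-E-A: root A is the dominant; major triad there is V6.
D-F-A has root D, degree 1 in D minor, so i.

i64 - viio - VI - V6 - i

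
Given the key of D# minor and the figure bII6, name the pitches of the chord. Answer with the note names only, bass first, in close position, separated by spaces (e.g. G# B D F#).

bII6 is the Neapolitan sixth — a major triad on the lowered second degree, here in its customary first inversion. In D# minor that root is E.
So the chord is E-G#-B, a major triad.
The figured bass 6 indicates first inversion, placing the third (G#) in the bass: G#-B-E.

G# B E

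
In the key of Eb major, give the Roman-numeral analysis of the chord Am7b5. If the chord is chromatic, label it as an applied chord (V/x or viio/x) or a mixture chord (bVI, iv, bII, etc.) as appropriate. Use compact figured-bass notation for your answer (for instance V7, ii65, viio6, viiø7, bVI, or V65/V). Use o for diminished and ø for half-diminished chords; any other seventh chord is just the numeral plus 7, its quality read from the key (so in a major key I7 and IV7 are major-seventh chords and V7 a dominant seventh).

The pitches A-C-Eb-G form a half-diminished seventh chord rooted on A.
A sits a half step below Bb (V in Eb major); a diminished chord there is the applied leading-tone chord of V.

viiø7/V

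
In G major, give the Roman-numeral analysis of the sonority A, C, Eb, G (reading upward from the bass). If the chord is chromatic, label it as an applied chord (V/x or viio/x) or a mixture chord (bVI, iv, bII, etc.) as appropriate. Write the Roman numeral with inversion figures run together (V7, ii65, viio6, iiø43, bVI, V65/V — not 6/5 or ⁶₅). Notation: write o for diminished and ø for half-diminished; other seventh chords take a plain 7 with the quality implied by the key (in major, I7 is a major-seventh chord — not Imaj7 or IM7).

Stacked in thirds the chord is A-C-Eb-G: a half-diminished seventh chord on A.
A is the second degree of G major. This is the half-diminished supertonic seventh, borrowed from the parallel minor.

iiø7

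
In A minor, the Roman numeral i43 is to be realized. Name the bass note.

E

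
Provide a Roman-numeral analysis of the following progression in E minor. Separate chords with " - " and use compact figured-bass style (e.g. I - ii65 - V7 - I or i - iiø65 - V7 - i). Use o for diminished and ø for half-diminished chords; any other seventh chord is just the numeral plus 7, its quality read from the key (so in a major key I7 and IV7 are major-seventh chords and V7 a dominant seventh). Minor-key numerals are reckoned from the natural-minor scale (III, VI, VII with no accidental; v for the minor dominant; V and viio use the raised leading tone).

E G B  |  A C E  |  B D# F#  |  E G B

i - iv - V - i

E-G-B has root E, degree 1 in E minor, so i.
A-C-E: minor triad on A = scale degree 4 → iv.
B-D#-F# has root B, degree 5 in E minor, so V.
E-G-B: minor triad on E = scale degree 1 → i.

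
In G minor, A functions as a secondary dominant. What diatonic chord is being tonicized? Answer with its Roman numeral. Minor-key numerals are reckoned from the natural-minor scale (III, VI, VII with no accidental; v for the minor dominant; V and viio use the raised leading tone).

V

The chord is a major triad on A.
A dominant resolves down a perfect fifth: A → D. In G minor, D is scale degree 5, i.e. V.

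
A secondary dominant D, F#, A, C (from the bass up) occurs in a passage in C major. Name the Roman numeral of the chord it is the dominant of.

The chord is a dominant seventh chord on D.
A dominant resolves down a perfect fifth: D → G. In C major, G is scale degree 5, i.e. V.

V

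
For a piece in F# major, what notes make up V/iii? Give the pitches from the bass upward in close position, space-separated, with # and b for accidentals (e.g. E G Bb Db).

E# G## B#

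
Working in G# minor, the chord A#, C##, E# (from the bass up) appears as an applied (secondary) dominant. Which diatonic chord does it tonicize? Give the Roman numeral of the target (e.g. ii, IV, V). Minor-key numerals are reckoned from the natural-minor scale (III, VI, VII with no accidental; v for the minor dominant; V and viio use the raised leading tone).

V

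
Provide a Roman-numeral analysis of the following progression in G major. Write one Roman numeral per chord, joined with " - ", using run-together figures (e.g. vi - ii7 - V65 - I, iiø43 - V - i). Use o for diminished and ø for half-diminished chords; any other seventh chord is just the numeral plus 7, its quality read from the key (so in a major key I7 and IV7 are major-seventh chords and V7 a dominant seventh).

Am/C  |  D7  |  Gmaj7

ii6 - V7 - I7

Am/C: root A is the supertonic; minor triad there is ii6.
D7: dominant seventh chord on D = scale degree 5 → V7.
Gmaj7: major seventh chord on G = scale degree 1 → I7.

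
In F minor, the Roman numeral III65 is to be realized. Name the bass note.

III in F minor has root Ab; the chord is Ab-C-Eb-G.
The figure 65 means first inversion — the third is in the bass.

C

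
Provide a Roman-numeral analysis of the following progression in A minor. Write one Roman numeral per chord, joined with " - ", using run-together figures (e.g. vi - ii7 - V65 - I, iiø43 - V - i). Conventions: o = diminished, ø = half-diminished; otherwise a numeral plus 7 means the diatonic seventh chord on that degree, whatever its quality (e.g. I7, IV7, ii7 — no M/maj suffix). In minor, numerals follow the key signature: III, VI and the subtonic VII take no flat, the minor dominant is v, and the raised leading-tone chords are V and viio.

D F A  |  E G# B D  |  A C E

D-F-A has root D, degree 4 in A minor, so iv.
E-G#-B-D: dominant seventh chord on E = scale degree 5 → V7.
A-C-E has root A, degree 1 in A minor, so i.

iv - V7 - i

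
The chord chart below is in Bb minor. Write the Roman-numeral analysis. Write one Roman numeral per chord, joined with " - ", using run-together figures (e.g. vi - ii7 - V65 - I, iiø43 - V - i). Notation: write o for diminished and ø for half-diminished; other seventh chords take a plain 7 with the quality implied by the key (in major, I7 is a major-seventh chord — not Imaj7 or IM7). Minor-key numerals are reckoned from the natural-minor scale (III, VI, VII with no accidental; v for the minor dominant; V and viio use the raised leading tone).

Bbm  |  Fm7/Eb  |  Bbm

Bbm has root Bb, degree 1 in Bb minor, so i.
Fm7/Eb: minor seventh chord on F = scale degree 5 → v42.
Bbm has root Bb, degree 1 in Bb minor, so i.

i - v42 - i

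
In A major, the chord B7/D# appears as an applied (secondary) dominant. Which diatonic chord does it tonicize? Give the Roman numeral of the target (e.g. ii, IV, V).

The chord is a dominant seventh chord on B.
A dominant resolves down a perfect fifth: B → E. In A major, E is scale degree 5, i.e. V.

V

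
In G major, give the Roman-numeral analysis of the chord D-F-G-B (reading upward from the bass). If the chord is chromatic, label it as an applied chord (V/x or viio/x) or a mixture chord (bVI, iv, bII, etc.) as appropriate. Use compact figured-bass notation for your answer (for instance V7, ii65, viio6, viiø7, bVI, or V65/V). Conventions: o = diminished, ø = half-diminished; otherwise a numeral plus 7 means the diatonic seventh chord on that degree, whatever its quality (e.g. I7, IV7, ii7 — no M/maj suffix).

V43/IV

The pitches G-B-D-F form a dominant seventh chord rooted on G.
G is not a diatonic chord root with this quality in G major, but it lies a perfect fifth above C (IV), so the chord functions as an applied dominant of IV.
With D in the bass the chord is in second inversion, so the figured bass is 43.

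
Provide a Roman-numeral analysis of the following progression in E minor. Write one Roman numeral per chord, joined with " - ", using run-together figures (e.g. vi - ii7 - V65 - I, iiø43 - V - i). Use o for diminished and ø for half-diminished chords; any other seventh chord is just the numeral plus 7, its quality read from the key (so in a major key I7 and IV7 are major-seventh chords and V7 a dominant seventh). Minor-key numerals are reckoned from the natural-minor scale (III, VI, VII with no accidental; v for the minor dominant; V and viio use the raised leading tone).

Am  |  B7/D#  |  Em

iv - V65 - i

Am: root A is the subdominant; minor triad there is iv.
B7/D# has root B, degree 5 in E minor, so V65.
Em: root E is the tonic; minor triad there is i.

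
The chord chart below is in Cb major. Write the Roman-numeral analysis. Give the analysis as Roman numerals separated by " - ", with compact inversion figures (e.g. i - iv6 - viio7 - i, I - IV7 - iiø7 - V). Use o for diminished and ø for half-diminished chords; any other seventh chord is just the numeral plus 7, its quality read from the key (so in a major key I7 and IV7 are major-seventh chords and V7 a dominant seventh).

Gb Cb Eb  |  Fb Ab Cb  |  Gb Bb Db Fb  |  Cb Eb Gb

I64 - IV - V7 - I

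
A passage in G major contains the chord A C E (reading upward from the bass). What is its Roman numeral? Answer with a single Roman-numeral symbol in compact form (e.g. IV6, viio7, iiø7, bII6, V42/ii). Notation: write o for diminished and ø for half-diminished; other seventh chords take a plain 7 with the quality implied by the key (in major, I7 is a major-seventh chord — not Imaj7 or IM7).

ii

The pitches A-C-E form a minor triad rooted on A.
A is scale degree 2 in G major, and a minor triad on that degree is written ii.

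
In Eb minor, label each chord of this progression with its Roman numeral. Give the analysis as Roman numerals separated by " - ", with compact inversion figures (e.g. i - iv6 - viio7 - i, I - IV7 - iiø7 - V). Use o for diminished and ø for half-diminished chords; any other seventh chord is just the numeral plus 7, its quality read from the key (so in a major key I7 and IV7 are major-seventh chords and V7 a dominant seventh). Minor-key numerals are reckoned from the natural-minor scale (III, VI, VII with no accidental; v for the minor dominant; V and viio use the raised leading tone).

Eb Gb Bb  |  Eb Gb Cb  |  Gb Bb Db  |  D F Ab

Eb-Gb-Bb: minor triad on Eb = scale degree 1 → i.
Eb-Gb-Cb has root Cb, degree 6 in Eb minor, so VI6.
Gb-Bb-Db: root Gb is the mediant; major triad there is III.
D-F-Ab: root D is the leading tone; diminished triad there is viio.

i - VI6 - III - viio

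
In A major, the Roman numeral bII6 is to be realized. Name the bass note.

D

bII in A major has root Bb; the chord is Bb-D-F.
The figure 6 means first inversion — the third is in the bass.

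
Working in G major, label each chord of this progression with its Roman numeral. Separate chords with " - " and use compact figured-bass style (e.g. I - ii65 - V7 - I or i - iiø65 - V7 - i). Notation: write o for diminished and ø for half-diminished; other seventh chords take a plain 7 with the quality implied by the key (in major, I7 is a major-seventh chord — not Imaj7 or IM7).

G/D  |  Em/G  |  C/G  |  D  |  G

G/D: root G is the tonic; major triad there is I64.
Em/G: minor triad on E = scale degree 6 → vi6.
C/G: major triad on C = scale degree 4 → IV64.
D has root D, degree 5 in G major, so V.
G has root G, degree 1 in G major, so I.

I64 - vi6 - IV64 - V - I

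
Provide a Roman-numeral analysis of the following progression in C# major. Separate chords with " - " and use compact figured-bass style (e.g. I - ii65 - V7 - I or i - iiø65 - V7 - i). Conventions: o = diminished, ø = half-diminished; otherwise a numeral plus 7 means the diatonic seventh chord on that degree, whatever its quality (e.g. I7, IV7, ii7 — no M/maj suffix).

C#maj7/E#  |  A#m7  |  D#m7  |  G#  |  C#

C#maj7/E#: root C# is the tonic; major seventh chord there is I65.
A#m7: root A# is the submediant; minor seventh chord there is vi7.
D#m7 has root D#, degree 2 in C# major, so ii7.
G# has root G#, degree 5 in C# major, so V.
C#: major triad on C# = scale degree 1 → I.

I65 - vi7 - ii7 - V - I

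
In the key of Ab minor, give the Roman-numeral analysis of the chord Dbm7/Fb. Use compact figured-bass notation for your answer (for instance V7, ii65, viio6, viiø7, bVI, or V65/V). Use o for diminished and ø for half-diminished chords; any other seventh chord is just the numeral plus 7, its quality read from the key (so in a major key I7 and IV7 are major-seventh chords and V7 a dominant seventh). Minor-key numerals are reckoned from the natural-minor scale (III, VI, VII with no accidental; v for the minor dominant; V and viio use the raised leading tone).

iv65

Stacked in thirds the chord is Db-Fb-Ab-Cb: a minor seventh chord on Db.
Db is scale degree 4 in Ab minor, and a minor seventh chord on that degree is written iv7.
With Fb in the bass the chord is in first inversion, so the figured bass is 65.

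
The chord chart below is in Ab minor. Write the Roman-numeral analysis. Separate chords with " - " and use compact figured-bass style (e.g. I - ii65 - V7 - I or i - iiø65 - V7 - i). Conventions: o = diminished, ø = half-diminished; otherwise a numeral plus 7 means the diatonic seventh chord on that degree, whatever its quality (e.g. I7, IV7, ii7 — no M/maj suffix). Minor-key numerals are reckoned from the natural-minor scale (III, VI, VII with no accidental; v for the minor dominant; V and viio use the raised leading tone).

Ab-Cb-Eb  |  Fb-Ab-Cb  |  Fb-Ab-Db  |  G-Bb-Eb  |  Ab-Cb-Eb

Ab-Cb-Eb: minor triad on Ab = scale degree 1 → i.
Fb-Ab-Cb: root Fb is the submediant; major triad there is VI.
Fb-Ab-Db: minor triad on Db = scale degree 4 → iv6.
G-Bb-Eb: root Eb is the dominant; major triad there is V6.
Ab-Cb-Eb has root Ab, degree 1 in Ab minor, so i.

i - VI - iv6 - V6 - i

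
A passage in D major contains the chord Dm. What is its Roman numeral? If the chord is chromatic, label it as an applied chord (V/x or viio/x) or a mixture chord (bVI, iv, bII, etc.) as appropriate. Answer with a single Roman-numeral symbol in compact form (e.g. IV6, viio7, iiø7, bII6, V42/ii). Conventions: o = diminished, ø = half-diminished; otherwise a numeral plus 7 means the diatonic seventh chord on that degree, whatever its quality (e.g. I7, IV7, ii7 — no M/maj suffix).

i

The pitches D-F-A form a minor triad rooted on D.
D is the first degree of D major. This is the minor tonic, borrowed from the parallel minor.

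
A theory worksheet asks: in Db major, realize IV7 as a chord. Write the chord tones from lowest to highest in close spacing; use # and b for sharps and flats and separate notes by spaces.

Gb Bb Db F

In Db major, the fourth degree is Gb, and the diatonic chord built there is a major seventh chord.
That chord is spelled Gb-Bb-Db-F.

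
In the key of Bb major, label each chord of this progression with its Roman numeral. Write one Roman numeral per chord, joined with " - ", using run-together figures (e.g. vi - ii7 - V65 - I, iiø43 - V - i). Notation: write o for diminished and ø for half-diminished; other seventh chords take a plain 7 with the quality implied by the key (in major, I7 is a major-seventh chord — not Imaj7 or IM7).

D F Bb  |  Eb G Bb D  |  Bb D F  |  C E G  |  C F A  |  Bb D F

I6 - IV7 - I - V/V - V64 - I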